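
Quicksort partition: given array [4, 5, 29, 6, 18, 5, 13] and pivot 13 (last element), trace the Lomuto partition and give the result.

Lomuto partition with pivot = 13:

Initial array: [4, 5, 29, 6, 18, 5, 13]

arr[0]=4 <= 13: swap with position 0, array becomes [4, 5, 29, 6, 18, 5, 13]
arr[1]=5 <= 13: swap with position 1, array becomes [4, 5, 29, 6, 18, 5, 13]
arr[2]=29 > 13: no swap
arr[3]=6 <= 13: swap with position 2, array becomes [4, 5, 6, 29, 18, 5, 13]
arr[4]=18 > 13: no swap
arr[5]=5 <= 13: swap with position 3, array becomes [4, 5, 6, 5, 18, 29, 13]

Place pivot at position 4: [4, 5, 6, 5, 13, 29, 18]
Pivot position: 4

After partitioning with pivot 13, the array becomes [4, 5, 6, 5, 13, 29, 18]. The pivot is placed at index 4. All elements to the left of the pivot are <= 13, and all elements to the right are > 13.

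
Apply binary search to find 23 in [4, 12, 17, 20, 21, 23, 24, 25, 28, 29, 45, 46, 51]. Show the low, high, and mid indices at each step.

Binary search for 23 in [4, 12, 17, 20, 21, 23, 24, 25, 28, 29, 45, 46, 51]:

lo=0, hi=12, mid=6, arr[mid]=24 -> 24 > 23, search left half
lo=0, hi=5, mid=2, arr[mid]=17 -> 17 < 23, search right half
lo=3, hi=5, mid=4, arr[mid]=21 -> 21 < 23, search right half
lo=5, hi=5, mid=5, arr[mid]=23 -> Found target at index 5!

Binary search finds 23 at index 5 after 4 comparisons. The search repeatedly halves the search space by comparing with the middle element.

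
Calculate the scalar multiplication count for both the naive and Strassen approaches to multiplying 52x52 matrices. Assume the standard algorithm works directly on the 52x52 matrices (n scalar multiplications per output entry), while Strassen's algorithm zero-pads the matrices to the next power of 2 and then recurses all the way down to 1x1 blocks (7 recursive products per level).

Matrix multiplication for 52x52 matrices:

Strassen's algorithm requires power-of-2 dimensions. Pad 52x52 to 64x64 (next power of 2).

Standard algorithm: 52^3 = 140608 multiplications
Strassen's algorithm: 7^(log2(64)) = 7^6 = 117649 multiplications
Savings: 140608 - 117649 = 22959 multiplications

Standard: 140608 multiplications (52^3). Strassen: 117649 multiplications (7^6, after padding to 64x64). Strassen reduces 8 recursive multiplications to 7 at each level.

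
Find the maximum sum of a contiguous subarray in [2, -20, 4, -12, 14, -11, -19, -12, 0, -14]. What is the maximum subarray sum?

Using Kadane's algorithm on [2, -20, 4, -12, 14, -11, -19, -12, 0, -14]:

Scanning through the array:
Position 1 (value -20): max_ending_here = -18, max_so_far = 2
Position 2 (value 4): max_ending_here = 4, max_so_far = 4
Position 3 (value -12): max_ending_here = -8, max_so_far = 4
Position 4 (value 14): max_ending_here = 14, max_so_far = 14
Position 5 (value -11): max_ending_here = 3, max_so_far = 14
Position 6 (value -19): max_ending_here = -16, max_so_far = 14
Position 7 (value -12): max_ending_here = -12, max_so_far = 14
Position 8 (value 0): max_ending_here = 0, max_so_far = 14
Position 9 (value -14): max_ending_here = -14, max_so_far = 14

Maximum subarray: [14]
Maximum sum: 14

The maximum subarray is [14] with sum 14. This subarray runs from index 4 to index 4.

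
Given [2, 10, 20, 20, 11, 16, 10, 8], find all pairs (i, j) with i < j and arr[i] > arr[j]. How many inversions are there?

Finding inversions in [2, 10, 20, 20, 11, 16, 10, 8]:

(1, 7): arr[1]=10 > arr[7]=8
(2, 4): arr[2]=20 > arr[4]=11
(2, 5): arr[2]=20 > arr[5]=16
(2, 6): arr[2]=20 > arr[6]=10
(2, 7): arr[2]=20 > arr[7]=8
(3, 4): arr[3]=20 > arr[4]=11
(3, 5): arr[3]=20 > arr[5]=16
(3, 6): arr[3]=20 > arr[6]=10
(3, 7): arr[3]=20 > arr[7]=8
(4, 6): arr[4]=11 > arr[6]=10
(4, 7): arr[4]=11 > arr[7]=8
(5, 6): arr[5]=16 > arr[6]=10
(5, 7): arr[5]=16 > arr[7]=8
(6, 7): arr[6]=10 > arr[7]=8

Total inversions: 14

The array has 14 inversion(s): (1,7), (2,4), (2,5), (2,6), (2,7), (3,4), (3,5), (3,6), (3,7), (4,6), (4,7), (5,6), (5,7), (6,7). Each pair (i,j) satisfies i < j and arr[i] > arr[j].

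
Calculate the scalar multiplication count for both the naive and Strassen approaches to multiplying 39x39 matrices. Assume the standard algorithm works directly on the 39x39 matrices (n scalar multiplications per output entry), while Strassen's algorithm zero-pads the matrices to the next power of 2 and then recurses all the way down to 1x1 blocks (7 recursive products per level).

Matrix multiplication for 39x39 matrices:

Strassen's algorithm requires power-of-2 dimensions. Pad 39x39 to 64x64 (next power of 2).

Standard algorithm: 39^3 = 59319 multiplications
Strassen's algorithm: 7^(log2(64)) = 7^6 = 117649 multiplications
Difference: 59319 - 117649 = -58330 (Strassen uses MORE here due to padding overhead — for small or just-over-power-of-2 n, padding can outweigh the per-level savings)

Standard: 59319 multiplications (39^3). Strassen: 117649 multiplications (7^6, after padding to 64x64). Strassen reduces 8 recursive multiplications to 7 at each level.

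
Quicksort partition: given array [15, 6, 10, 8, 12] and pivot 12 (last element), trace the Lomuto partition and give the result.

Lomuto partition with pivot = 12:

Initial array: [15, 6, 10, 8, 12]

arr[0]=15 > 12: no swap
arr[1]=6 <= 12: swap with position 0, array becomes [6, 15, 10, 8, 12]
arr[2]=10 <= 12: swap with position 1, array becomes [6, 10, 15, 8, 12]
arr[3]=8 <= 12: swap with position 2, array becomes [6, 10, 8, 15, 12]

Place pivot at position 3: [6, 10, 8, 12, 15]
Pivot position: 3

After partitioning with pivot 12, the array becomes [6, 10, 8, 12, 15]. The pivot is placed at index 3. All elements to the left of the pivot are <= 12, and all elements to the right are > 12.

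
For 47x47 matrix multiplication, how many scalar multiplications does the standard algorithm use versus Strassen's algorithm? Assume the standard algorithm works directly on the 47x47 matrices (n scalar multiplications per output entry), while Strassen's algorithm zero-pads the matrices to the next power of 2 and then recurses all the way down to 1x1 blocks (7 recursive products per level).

Matrix multiplication for 47x47 matrices:

Strassen's algorithm requires power-of-2 dimensions. Pad 47x47 to 64x64 (next power of 2).

Standard algorithm: 47^3 = 103823 multiplications
Strassen's algorithm: 7^(log2(64)) = 7^6 = 117649 multiplications
Difference: 103823 - 117649 = -13826 (Strassen uses MORE here due to padding overhead — for small or just-over-power-of-2 n, padding can outweigh the per-level savings)

Standard: 103823 multiplications (47^3). Strassen: 117649 multiplications (7^6, after padding to 64x64). Strassen reduces 8 recursive multiplications to 7 at each level.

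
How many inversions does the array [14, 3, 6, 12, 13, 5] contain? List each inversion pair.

Finding inversions in [14, 3, 6, 12, 13, 5]:

(0, 1): arr[0]=14 > arr[1]=3
(0, 2): arr[0]=14 > arr[2]=6
(0, 3): arr[0]=14 > arr[3]=12
(0, 4): arr[0]=14 > arr[4]=13
(0, 5): arr[0]=14 > arr[5]=5
(2, 5): arr[2]=6 > arr[5]=5
(3, 5): arr[3]=12 > arr[5]=5
(4, 5): arr[4]=13 > arr[5]=5

Total inversions: 8

The array has 8 inversion(s): (0,1), (0,2), (0,3), (0,4), (0,5), (2,5), (3,5), (4,5). Each pair (i,j) satisfies i < j and arr[i] > arr[j].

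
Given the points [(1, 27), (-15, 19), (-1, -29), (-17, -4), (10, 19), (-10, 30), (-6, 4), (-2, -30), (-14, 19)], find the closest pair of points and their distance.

Computing all pairwise distances among 9 points:

d((1, 27), (-15, 19)) = 17.8885
d((1, 27), (-1, -29)) = 56.0357
d((1, 27), (-17, -4)) = 35.8469
d((1, 27), (10, 19)) = 12.0416
d((1, 27), (-10, 30)) = 11.4018
d((1, 27), (-6, 4)) = 24.0416
d((1, 27), (-2, -30)) = 57.0789
d((1, 27), (-14, 19)) = 17.0
d((-15, 19), (-1, -29)) = 50.0
d((-15, 19), (-17, -4)) = 23.0868
d((-15, 19), (10, 19)) = 25.0
d((-15, 19), (-10, 30)) = 12.083
d((-15, 19), (-6, 4)) = 17.4929
d((-15, 19), (-2, -30)) = 50.6952
d((-15, 19), (-14, 19)) = 1.0 <-- minimum
d((-1, -29), (-17, -4)) = 29.6816
d((-1, -29), (10, 19)) = 49.2443
d((-1, -29), (-10, 30)) = 59.6825
d((-1, -29), (-6, 4)) = 33.3766
d((-1, -29), (-2, -30)) = 1.4142
d((-1, -29), (-14, 19)) = 49.7293
d((-17, -4), (10, 19)) = 35.4683
d((-17, -4), (-10, 30)) = 34.7131
d((-17, -4), (-6, 4)) = 13.6015
d((-17, -4), (-2, -30)) = 30.0167
d((-17, -4), (-14, 19)) = 23.1948
d((10, 19), (-10, 30)) = 22.8254
d((10, 19), (-6, 4)) = 21.9317
d((10, 19), (-2, -30)) = 50.448
d((10, 19), (-14, 19)) = 24.0
d((-10, 30), (-6, 4)) = 26.3059
d((-10, 30), (-2, -30)) = 60.531
d((-10, 30), (-14, 19)) = 11.7047
d((-6, 4), (-2, -30)) = 34.2345
d((-6, 4), (-14, 19)) = 17.0
d((-2, -30), (-14, 19)) = 50.448

Closest pair: (-15, 19) and (-14, 19) with distance 1.0

The closest pair is (-15, 19) and (-14, 19) with Euclidean distance 1.0. For 9 points, brute-force pairwise comparison is shown above. For large n, the divide-and-conquer algorithm (sort by x, recurse on halves, check the dividing strip) achieves O(n log n).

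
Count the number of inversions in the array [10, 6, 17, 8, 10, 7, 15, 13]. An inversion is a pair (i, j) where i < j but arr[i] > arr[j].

Finding inversions in [10, 6, 17, 8, 10, 7, 15, 13]:

(0, 1): arr[0]=10 > arr[1]=6
(0, 3): arr[0]=10 > arr[3]=8
(0, 5): arr[0]=10 > arr[5]=7
(2, 3): arr[2]=17 > arr[3]=8
(2, 4): arr[2]=17 > arr[4]=10
(2, 5): arr[2]=17 > arr[5]=7
(2, 6): arr[2]=17 > arr[6]=15
(2, 7): arr[2]=17 > arr[7]=13
(3, 5): arr[3]=8 > arr[5]=7
(4, 5): arr[4]=10 > arr[5]=7
(6, 7): arr[6]=15 > arr[7]=13

Total inversions: 11

The array has 11 inversion(s): (0,1), (0,3), (0,5), (2,3), (2,4), (2,5), (2,6), (2,7), (3,5), (4,5), (6,7). Each pair (i,j) satisfies i < j and arr[i] > arr[j].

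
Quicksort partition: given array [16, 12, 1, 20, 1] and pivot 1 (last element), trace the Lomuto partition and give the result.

Lomuto partition with pivot = 1:

Initial array: [16, 12, 1, 20, 1]

arr[0]=16 > 1: no swap
arr[1]=12 > 1: no swap
arr[2]=1 <= 1: swap with position 0, array becomes [1, 12, 16, 20, 1]
arr[3]=20 > 1: no swap

Place pivot at position 1: [1, 1, 16, 20, 12]
Pivot position: 1

After partitioning with pivot 1, the array becomes [1, 1, 16, 20, 12]. The pivot is placed at index 1. All elements to the left of the pivot are <= 1, and all elements to the right are > 1.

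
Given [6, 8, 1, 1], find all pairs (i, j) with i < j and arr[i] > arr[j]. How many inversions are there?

Finding inversions in [6, 8, 1, 1]:

(0, 2): arr[0]=6 > arr[2]=1
(0, 3): arr[0]=6 > arr[3]=1
(1, 2): arr[1]=8 > arr[2]=1
(1, 3): arr[1]=8 > arr[3]=1

Total inversions: 4

The array has 4 inversion(s): (0,2), (0,3), (1,2), (1,3). Each pair (i,j) satisfies i < j and arr[i] > arr[j].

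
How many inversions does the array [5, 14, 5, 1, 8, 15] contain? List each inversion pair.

Finding inversions in [5, 14, 5, 1, 8, 15]:

(0, 3): arr[0]=5 > arr[3]=1
(1, 2): arr[1]=14 > arr[2]=5
(1, 3): arr[1]=14 > arr[3]=1
(1, 4): arr[1]=14 > arr[4]=8
(2, 3): arr[2]=5 > arr[3]=1

Total inversions: 5

The array has 5 inversion(s): (0,3), (1,2), (1,3), (1,4), (2,3). Each pair (i,j) satisfies i < j and arr[i] > arr[j].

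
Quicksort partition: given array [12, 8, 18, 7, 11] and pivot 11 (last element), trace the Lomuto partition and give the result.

Lomuto partition with pivot = 11:

Initial array: [12, 8, 18, 7, 11]

arr[0]=12 > 11: no swap
arr[1]=8 <= 11: swap with position 0, array becomes [8, 12, 18, 7, 11]
arr[2]=18 > 11: no swap
arr[3]=7 <= 11: swap with position 1, array becomes [8, 7, 18, 12, 11]

Place pivot at position 2: [8, 7, 11, 12, 18]
Pivot position: 2

After partitioning with pivot 11, the array becomes [8, 7, 11, 12, 18]. The pivot is placed at index 2. All elements to the left of the pivot are <= 11, and all elements to the right are > 11.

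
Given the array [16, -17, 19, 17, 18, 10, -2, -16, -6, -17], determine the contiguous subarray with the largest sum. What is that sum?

Using Kadane's algorithm on [16, -17, 19, 17, 18, 10, -2, -16, -6, -17]:

Scanning through the array:
Position 1 (value -17): max_ending_here = -1, max_so_far = 16
Position 2 (value 19): max_ending_here = 19, max_so_far = 19
Position 3 (value 17): max_ending_here = 36, max_so_far = 36
Position 4 (value 18): max_ending_here = 54, max_so_far = 54
Position 5 (value 10): max_ending_here = 64, max_so_far = 64
Position 6 (value -2): max_ending_here = 62, max_so_far = 64
Position 7 (value -16): max_ending_here = 46, max_so_far = 64
Position 8 (value -6): max_ending_here = 40, max_so_far = 64
Position 9 (value -17): max_ending_here = 23, max_so_far = 64

Maximum subarray: [19, 17, 18, 10]
Maximum sum: 64

The maximum subarray is [19, 17, 18, 10] with sum 64. This subarray runs from index 2 to index 5.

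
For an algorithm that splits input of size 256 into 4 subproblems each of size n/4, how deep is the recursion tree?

For divide and conquer with division factor 4:

Problem sizes at each level:
Level 0: 256
Level 1: 64
Level 2: 16
Level 3: 4
Level 4: 1

The root is level 0 and the size-1 base case is level 4 (the tree spans levels 0 through 4, i.e. 5 levels counting the root), so the depth is the number of divisions: log_4(256) = 4

The recursion tree depth is log_4(256) = 4. At each level, the problem size is divided by 4, so it takes 4 divisions to reduce to a base case of size 1. The algorithm makes 4 recursive calls at each level.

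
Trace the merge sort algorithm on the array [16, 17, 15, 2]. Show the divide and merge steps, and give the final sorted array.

Merge sort trace:

Split: [16, 17, 15, 2] -> [16, 17] and [15, 2]
  Split: [16, 17] -> [16] and [17]
  Merge: [16] + [17] -> [16, 17]
  Split: [15, 2] -> [15] and [2]
  Merge: [15] + [2] -> [2, 15]
Merge: [16, 17] + [2, 15] -> [2, 15, 16, 17]

Final sorted array: [2, 15, 16, 17]

The merge sort proceeds by recursively splitting the array and merging sorted halves.
After all merges, the sorted array is [2, 15, 16, 17].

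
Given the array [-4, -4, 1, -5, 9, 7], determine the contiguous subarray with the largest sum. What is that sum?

Using Kadane's algorithm on [-4, -4, 1, -5, 9, 7]:

Scanning through the array:
Position 1 (value -4): max_ending_here = -4, max_so_far = -4
Position 2 (value 1): max_ending_here = 1, max_so_far = 1
Position 3 (value -5): max_ending_here = -4, max_so_far = 1
Position 4 (value 9): max_ending_here = 9, max_so_far = 9
Position 5 (value 7): max_ending_here = 16, max_so_far = 16

Maximum subarray: [9, 7]
Maximum sum: 16

The maximum subarray is [9, 7] with sum 16. This subarray runs from index 4 to index 5.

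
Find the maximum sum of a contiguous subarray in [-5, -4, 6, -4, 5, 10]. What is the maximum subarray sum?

Using Kadane's algorithm on [-5, -4, 6, -4, 5, 10]:

Scanning through the array:
Position 1 (value -4): max_ending_here = -4, max_so_far = -4
Position 2 (value 6): max_ending_here = 6, max_so_far = 6
Position 3 (value -4): max_ending_here = 2, max_so_far = 6
Position 4 (value 5): max_ending_here = 7, max_so_far = 7
Position 5 (value 10): max_ending_here = 17, max_so_far = 17

Maximum subarray: [6, -4, 5, 10]
Maximum sum: 17

The maximum subarray is [6, -4, 5, 10] with sum 17. This subarray runs from index 2 to index 5.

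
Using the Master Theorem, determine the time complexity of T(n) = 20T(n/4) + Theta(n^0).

Master Theorem for T(n) = 20T(n/4) + O(n^0):

a = 20, b = 4, c = 0
log_b(a) = log_4(20) = 2.1610

Case 1: c = 0 < log_4(20) = 2.1610
T(n) = O(n^(log_4 20))

For T(n) = 20T(n/4) + O(n^0): log_4(20) = 2.1610. This is Case 1 of the Master Theorem (c < log_b(a), work dominated by leaves), giving O(n^(log_4 20)).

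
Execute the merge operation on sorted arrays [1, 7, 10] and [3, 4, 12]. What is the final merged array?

Merging process:

Compare 1 vs 3: take 1 from left. Merged: [1]
Compare 7 vs 3: take 3 from right. Merged: [1, 3]
Compare 7 vs 4: take 4 from right. Merged: [1, 3, 4]
Compare 7 vs 12: take 7 from left. Merged: [1, 3, 4, 7]
Compare 10 vs 12: take 10 from left. Merged: [1, 3, 4, 7, 10]
Append remaining from right: [12]. Merged: [1, 3, 4, 7, 10, 12]

Final merged array: [1, 3, 4, 7, 10, 12]
Total comparisons: 5

The merged array is [1, 3, 4, 7, 10, 12], requiring 5 comparisons. The merge step runs in O(n) time where n is the total number of elements.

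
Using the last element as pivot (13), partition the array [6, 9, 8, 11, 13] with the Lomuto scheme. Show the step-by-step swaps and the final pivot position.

Lomuto partition with pivot = 13:

Initial array: [6, 9, 8, 11, 13]

arr[0]=6 <= 13: swap with position 0, array becomes [6, 9, 8, 11, 13]
arr[1]=9 <= 13: swap with position 1, array becomes [6, 9, 8, 11, 13]
arr[2]=8 <= 13: swap with position 2, array becomes [6, 9, 8, 11, 13]
arr[3]=11 <= 13: swap with position 3, array becomes [6, 9, 8, 11, 13]

Place pivot at position 4: [6, 9, 8, 11, 13]
Pivot position: 4

After partitioning with pivot 13, the array becomes [6, 9, 8, 11, 13]. The pivot is placed at index 4. All elements to the left of the pivot are <= 13, and all elements to the right are > 13.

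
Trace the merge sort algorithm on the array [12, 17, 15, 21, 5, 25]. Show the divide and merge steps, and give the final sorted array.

Merge sort trace:

Split: [12, 17, 15, 21, 5, 25] -> [12, 17, 15] and [21, 5, 25]
  Split: [12, 17, 15] -> [12] and [17, 15]
    Split: [17, 15] -> [17] and [15]
    Merge: [17] + [15] -> [15, 17]
  Merge: [12] + [15, 17] -> [12, 15, 17]
  Split: [21, 5, 25] -> [21] and [5, 25]
    Split: [5, 25] -> [5] and [25]
    Merge: [5] + [25] -> [5, 25]
  Merge: [21] + [5, 25] -> [5, 21, 25]
Merge: [12, 15, 17] + [5, 21, 25] -> [5, 12, 15, 17, 21, 25]

Final sorted array: [5, 12, 15, 17, 21, 25]

The merge sort proceeds by recursively splitting the array and merging sorted halves.
After all merges, the sorted array is [5, 12, 15, 17, 21, 25].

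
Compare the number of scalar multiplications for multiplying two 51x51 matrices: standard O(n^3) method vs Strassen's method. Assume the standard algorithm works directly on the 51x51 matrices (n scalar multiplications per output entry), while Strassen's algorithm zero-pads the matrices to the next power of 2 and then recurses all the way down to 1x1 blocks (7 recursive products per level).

Matrix multiplication for 51x51 matrices:

Strassen's algorithm requires power-of-2 dimensions. Pad 51x51 to 64x64 (next power of 2).

Standard algorithm: 51^3 = 132651 multiplications
Strassen's algorithm: 7^(log2(64)) = 7^6 = 117649 multiplications
Savings: 132651 - 117649 = 15002 multiplications

Standard: 132651 multiplications (51^3). Strassen: 117649 multiplications (7^6, after padding to 64x64). Strassen reduces 8 recursive multiplications to 7 at each level.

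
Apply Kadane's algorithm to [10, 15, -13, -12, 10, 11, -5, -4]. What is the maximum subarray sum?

Using Kadane's algorithm on [10, 15, -13, -12, 10, 11, -5, -4]:

Scanning through the array:
Position 1 (value 15): max_ending_here = 25, max_so_far = 25
Position 2 (value -13): max_ending_here = 12, max_so_far = 25
Position 3 (value -12): max_ending_here = 0, max_so_far = 25
Position 4 (value 10): max_ending_here = 10, max_so_far = 25
Position 5 (value 11): max_ending_here = 21, max_so_far = 25
Position 6 (value -5): max_ending_here = 16, max_so_far = 25
Position 7 (value -4): max_ending_here = 12, max_so_far = 25

Maximum subarray: [10, 15]
Maximum sum: 25

The maximum subarray is [10, 15] with sum 25. This subarray runs from index 0 to index 1.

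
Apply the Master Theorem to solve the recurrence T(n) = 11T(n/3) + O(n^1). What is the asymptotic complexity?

Master Theorem for T(n) = 11T(n/3) + O(n^1):

a = 11, b = 3, c = 1
log_b(a) = log_3(11) = 2.1827

Case 1: c = 1 < log_3(11) = 2.1827
T(n) = O(n^(log_3 11))

For T(n) = 11T(n/3) + O(n^1): log_3(11) = 2.1827. This is Case 1 of the Master Theorem (c < log_b(a), work dominated by leaves), giving O(n^(log_3 11)).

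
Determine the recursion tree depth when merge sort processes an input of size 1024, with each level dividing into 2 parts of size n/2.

For divide and conquer with division factor 2:

Problem sizes at each level:
Level 0: 1024
Level 1: 512
Level 2: 256
Level 3: 128
Level 4: 64
Level 5: 32
Level 6: 16
Level 7: 8
Level 8: 4
Level 9: 2
Level 10: 1

The root is level 0 and the size-1 base case is level 10 (the tree spans levels 0 through 10, i.e. 11 levels counting the root), so the depth is the number of divisions: log_2(1024) = 10

The recursion tree depth is log_2(1024) = 10. At each level, the problem size is divided by 2, so it takes 10 divisions to reduce to a base case of size 1. The algorithm makes 2 recursive calls at each level.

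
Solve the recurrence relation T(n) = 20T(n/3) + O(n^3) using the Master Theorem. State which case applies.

Master Theorem for T(n) = 20T(n/3) + O(n^3):

a = 20, b = 3, c = 3
log_b(a) = log_3(20) = 2.7268

Case 3: c = 3 > log_3(20) = 2.7268
T(n) = O(n^3) = O(n^3)

For T(n) = 20T(n/3) + O(n^3): log_3(20) = 2.7268. This is Case 3 of the Master Theorem (c > log_b(a), work dominated by root), giving O(n^3).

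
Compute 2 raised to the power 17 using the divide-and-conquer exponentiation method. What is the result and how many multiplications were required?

Computing 2^17 by squaring (build up from 2^1; each line after the first costs one multiplication):

2^1 = 2
2^2 = (2^1)^2 = 2^2 = 4
2^4 = (2^2)^2 = 4^2 = 16
2^8 = (2^4)^2 = 16^2 = 256
2^16 = (2^8)^2 = 256^2 = 65536
2^17 = 2 * 2^16 = 2 * 65536 = 131072

Result: 131072
Multiplications needed: 5 (5 lines after 2^1)

2^17 = 131072. Using exponentiation by squaring, this requires 5 multiplications. The key idea: if the exponent is even, square the half-power; if odd, multiply by the base once.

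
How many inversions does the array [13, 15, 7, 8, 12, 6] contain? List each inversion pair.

Finding inversions in [13, 15, 7, 8, 12, 6]:

(0, 2): arr[0]=13 > arr[2]=7
(0, 3): arr[0]=13 > arr[3]=8
(0, 4): arr[0]=13 > arr[4]=12
(0, 5): arr[0]=13 > arr[5]=6
(1, 2): arr[1]=15 > arr[2]=7
(1, 3): arr[1]=15 > arr[3]=8
(1, 4): arr[1]=15 > arr[4]=12
(1, 5): arr[1]=15 > arr[5]=6
(2, 5): arr[2]=7 > arr[5]=6
(3, 5): arr[3]=8 > arr[5]=6
(4, 5): arr[4]=12 > arr[5]=6

Total inversions: 11

The array has 11 inversion(s): (0,2), (0,3), (0,4), (0,5), (1,2), (1,3), (1,4), (1,5), (2,5), (3,5), (4,5). Each pair (i,j) satisfies i < j and arr[i] > arr[j].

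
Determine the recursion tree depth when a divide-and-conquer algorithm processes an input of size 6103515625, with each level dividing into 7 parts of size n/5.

For divide and conquer with division factor 5:

Problem sizes at each level:
Level 0: 6103515625
Level 1: 1220703125
Level 2: 244140625
Level 3: 48828125
Level 4: 9765625
Level 5: 1953125
Level 6: 390625
Level 7: 78125
Level 8: 15625
Level 9: 3125
Level 10: 625
Level 11: 125
Level 12: 25
Level 13: 5
Level 14: 1

The root is level 0 and the size-1 base case is level 14 (the tree spans levels 0 through 14, i.e. 15 levels counting the root), so the depth is the number of divisions: log_5(6103515625) = 14

The recursion tree depth is log_5(6103515625) = 14. At each level, the problem size is divided by 5, so it takes 14 divisions to reduce to a base case of size 1. The algorithm makes 7 recursive calls at each level.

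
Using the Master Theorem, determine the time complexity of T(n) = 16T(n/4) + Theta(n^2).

Master Theorem for T(n) = 16T(n/4) + O(n^2):

a = 16, b = 4, c = 2
log_b(a) = log_4(16) = 2.0000

Case 2: c = 2 = log_4(16) = 2.0000
T(n) = O(n^2 log n) = O(n^2 log n)

For T(n) = 16T(n/4) + O(n^2): log_4(16) = 2.0000. This is Case 2 of the Master Theorem (c = log_b(a), equal work at all levels), giving O(n^2 log n).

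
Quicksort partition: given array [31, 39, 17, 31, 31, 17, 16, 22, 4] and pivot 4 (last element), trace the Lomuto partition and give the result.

Lomuto partition with pivot = 4:

Initial array: [31, 39, 17, 31, 31, 17, 16, 22, 4]

arr[0]=31 > 4: no swap
arr[1]=39 > 4: no swap
arr[2]=17 > 4: no swap
arr[3]=31 > 4: no swap
arr[4]=31 > 4: no swap
arr[5]=17 > 4: no swap
arr[6]=16 > 4: no swap
arr[7]=22 > 4: no swap

Place pivot at position 0: [4, 39, 17, 31, 31, 17, 16, 22, 31]
Pivot position: 0

After partitioning with pivot 4, the array becomes [4, 39, 17, 31, 31, 17, 16, 22, 31]. The pivot is placed at index 0. All elements to the left of the pivot are <= 4, and all elements to the right are > 4.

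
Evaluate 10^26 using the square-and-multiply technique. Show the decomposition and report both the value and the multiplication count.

Computing 10^26 by squaring (build up from 10^1; each line after the first costs one multiplication):

10^1 = 10
10^2 = (10^1)^2 = 10^2 = 100
10^3 = 10 * 10^2 = 10 * 100 = 1000
10^6 = (10^3)^2 = 1000^2 = 1000000
10^12 = (10^6)^2 = 1000000^2 = 1000000000000
10^13 = 10 * 10^12 = 10 * 1000000000000 = 10000000000000
10^26 = (10^13)^2 = 10000000000000^2 = 100000000000000000000000000

Result: 100000000000000000000000000
Multiplications needed: 6 (6 lines after 10^1)

10^26 = 100000000000000000000000000. Using exponentiation by squaring, this requires 6 multiplications. The key idea: if the exponent is even, square the half-power; if odd, multiply by the base once.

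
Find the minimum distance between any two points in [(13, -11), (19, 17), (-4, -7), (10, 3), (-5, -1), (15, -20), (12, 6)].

Computing all pairwise distances among 7 points:

d((13, -11), (19, 17)) = 28.6356
d((13, -11), (-4, -7)) = 17.4642
d((13, -11), (10, 3)) = 14.3178
d((13, -11), (-5, -1)) = 20.5913
d((13, -11), (15, -20)) = 9.2195
d((13, -11), (12, 6)) = 17.0294
d((19, 17), (-4, -7)) = 33.2415
d((19, 17), (10, 3)) = 16.6433
d((19, 17), (-5, -1)) = 30.0
d((19, 17), (15, -20)) = 37.2156
d((19, 17), (12, 6)) = 13.0384
d((-4, -7), (10, 3)) = 17.2047
d((-4, -7), (-5, -1)) = 6.0828
d((-4, -7), (15, -20)) = 23.0217
d((-4, -7), (12, 6)) = 20.6155
d((10, 3), (-5, -1)) = 15.5242
d((10, 3), (15, -20)) = 23.5372
d((10, 3), (12, 6)) = 3.6056 <-- minimum
d((-5, -1), (15, -20)) = 27.5862
d((-5, -1), (12, 6)) = 18.3848
d((15, -20), (12, 6)) = 26.1725

Closest pair: (10, 3) and (12, 6) with distance 3.6056

The closest pair is (10, 3) and (12, 6) with Euclidean distance 3.6056. For 7 points, brute-force pairwise comparison is shown above. For large n, the divide-and-conquer algorithm (sort by x, recurse on halves, check the dividing strip) achieves O(n log n).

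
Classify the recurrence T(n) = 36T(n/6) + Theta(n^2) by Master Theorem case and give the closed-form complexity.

Master Theorem for T(n) = 36T(n/6) + O(n^2):

a = 36, b = 6, c = 2
log_b(a) = log_6(36) = 2.0000

Case 2: c = 2 = log_6(36) = 2.0000
T(n) = O(n^2 log n) = O(n^2 log n)

For T(n) = 36T(n/6) + O(n^2): log_6(36) = 2.0000. This is Case 2 of the Master Theorem (c = log_b(a), equal work at all levels), giving O(n^2 log n).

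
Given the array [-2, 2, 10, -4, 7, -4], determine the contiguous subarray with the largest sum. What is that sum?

Using Kadane's algorithm on [-2, 2, 10, -4, 7, -4]:

Scanning through the array:
Position 1 (value 2): max_ending_here = 2, max_so_far = 2
Position 2 (value 10): max_ending_here = 12, max_so_far = 12
Position 3 (value -4): max_ending_here = 8, max_so_far = 12
Position 4 (value 7): max_ending_here = 15, max_so_far = 15
Position 5 (value -4): max_ending_here = 11, max_so_far = 15

Maximum subarray: [2, 10, -4, 7]
Maximum sum: 15

The maximum subarray is [2, 10, -4, 7] with sum 15. This subarray runs from index 1 to index 4.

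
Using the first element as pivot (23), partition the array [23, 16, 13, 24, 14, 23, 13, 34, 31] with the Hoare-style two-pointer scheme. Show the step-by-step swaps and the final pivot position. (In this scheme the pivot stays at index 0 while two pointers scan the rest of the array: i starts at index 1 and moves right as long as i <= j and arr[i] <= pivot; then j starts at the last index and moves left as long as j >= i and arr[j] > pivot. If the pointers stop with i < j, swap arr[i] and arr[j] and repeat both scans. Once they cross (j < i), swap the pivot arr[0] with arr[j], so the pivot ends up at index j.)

Hoare-style two-pointer partition with pivot = 23:

Initial array: [23, 16, 13, 24, 14, 23, 13, 34, 31]

Pointers start at i = 1, j = 8.
i stops at index 3 (arr[3]=24 > 23), j stops at index 6 (arr[6]=13 <= 23): swap arr[3] and arr[6], array becomes [23, 16, 13, 13, 14, 23, 24, 34, 31]
i ends at 6, j ends at 5: the pointers have crossed (j < i), so scanning stops.

Swap pivot arr[0] with arr[5] to place pivot at position 5: [23, 16, 13, 13, 14, 23, 24, 34, 31]
Pivot position: 5

After partitioning with pivot 23, the array becomes [23, 16, 13, 13, 14, 23, 24, 34, 31]. The pivot is placed at index 5. All elements to the left of the pivot are <= 23, and all elements to the right are > 23.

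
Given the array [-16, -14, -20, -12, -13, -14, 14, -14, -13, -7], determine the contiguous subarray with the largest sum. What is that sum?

Using Kadane's algorithm on [-16, -14, -20, -12, -13, -14, 14, -14, -13, -7]:

Scanning through the array:
Position 1 (value -14): max_ending_here = -14, max_so_far = -14
Position 2 (value -20): max_ending_here = -20, max_so_far = -14
Position 3 (value -12): max_ending_here = -12, max_so_far = -12
Position 4 (value -13): max_ending_here = -13, max_so_far = -12
Position 5 (value -14): max_ending_here = -14, max_so_far = -12
Position 6 (value 14): max_ending_here = 14, max_so_far = 14
Position 7 (value -14): max_ending_here = 0, max_so_far = 14
Position 8 (value -13): max_ending_here = -13, max_so_far = 14
Position 9 (value -7): max_ending_here = -7, max_so_far = 14

Maximum subarray: [14]
Maximum sum: 14

The maximum subarray is [14] with sum 14. This subarray runs from index 6 to index 6.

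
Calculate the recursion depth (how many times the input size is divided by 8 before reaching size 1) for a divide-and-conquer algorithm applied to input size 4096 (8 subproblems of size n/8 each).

For divide and conquer with division factor 8:

Problem sizes at each level:
Level 0: 4096
Level 1: 512
Level 2: 64
Level 3: 8
Level 4: 1

The root is level 0 and the size-1 base case is level 4 (the tree spans levels 0 through 4, i.e. 5 levels counting the root), so the depth is the number of divisions: log_8(4096) = 4

The recursion tree depth is log_8(4096) = 4. At each level, the problem size is divided by 8, so it takes 4 divisions to reduce to a base case of size 1. The algorithm makes 8 recursive calls at each level.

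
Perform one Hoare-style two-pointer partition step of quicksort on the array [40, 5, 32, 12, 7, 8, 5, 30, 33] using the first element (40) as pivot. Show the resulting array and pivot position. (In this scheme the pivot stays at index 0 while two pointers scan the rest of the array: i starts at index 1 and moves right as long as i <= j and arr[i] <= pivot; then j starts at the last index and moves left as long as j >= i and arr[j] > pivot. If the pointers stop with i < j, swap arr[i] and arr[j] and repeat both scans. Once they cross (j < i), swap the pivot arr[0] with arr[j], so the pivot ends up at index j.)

Hoare-style two-pointer partition with pivot = 40:

Initial array: [40, 5, 32, 12, 7, 8, 5, 30, 33]

Pointers start at i = 1, j = 8.
i ends at 9, j ends at 8: the pointers have crossed (j < i), so scanning stops.

Swap pivot arr[0] with arr[8] to place pivot at position 8: [33, 5, 32, 12, 7, 8, 5, 30, 40]
Pivot position: 8

After partitioning with pivot 40, the array becomes [33, 5, 32, 12, 7, 8, 5, 30, 40]. The pivot is placed at index 8. All elements to the left of the pivot are <= 40, and all elements to the right are > 40.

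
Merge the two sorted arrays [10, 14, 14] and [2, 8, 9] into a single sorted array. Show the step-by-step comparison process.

Merging process:

Compare 10 vs 2: take 2 from right. Merged: [2]
Compare 10 vs 8: take 8 from right. Merged: [2, 8]
Compare 10 vs 9: take 9 from right. Merged: [2, 8, 9]
Append remaining from left: [10, 14, 14]. Merged: [2, 8, 9, 10, 14, 14]

Final merged array: [2, 8, 9, 10, 14, 14]
Total comparisons: 3

The merged array is [2, 8, 9, 10, 14, 14], requiring 3 comparisons. The merge step runs in O(n) time where n is the total number of elements.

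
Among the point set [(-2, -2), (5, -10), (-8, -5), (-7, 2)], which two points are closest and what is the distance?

Computing all pairwise distances among 4 points:

d((-2, -2), (5, -10)) = 10.6301
d((-2, -2), (-8, -5)) = 6.7082
d((-2, -2), (-7, 2)) = 6.4031 <-- minimum
d((5, -10), (-8, -5)) = 13.9284
d((5, -10), (-7, 2)) = 16.9706
d((-8, -5), (-7, 2)) = 7.0711

Closest pair: (-2, -2) and (-7, 2) with distance 6.4031

The closest pair is (-2, -2) and (-7, 2) with Euclidean distance 6.4031. For 4 points, brute-force pairwise comparison is shown above. For large n, the divide-and-conquer algorithm (sort by x, recurse on halves, check the dividing strip) achieves O(n log n).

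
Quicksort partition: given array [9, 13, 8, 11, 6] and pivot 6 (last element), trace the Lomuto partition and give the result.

Lomuto partition with pivot = 6:

Initial array: [9, 13, 8, 11, 6]

arr[0]=9 > 6: no swap
arr[1]=13 > 6: no swap
arr[2]=8 > 6: no swap
arr[3]=11 > 6: no swap

Place pivot at position 0: [6, 13, 8, 11, 9]
Pivot position: 0

After partitioning with pivot 6, the array becomes [6, 13, 8, 11, 9]. The pivot is placed at index 0. All elements to the left of the pivot are <= 6, and all elements to the right are > 6.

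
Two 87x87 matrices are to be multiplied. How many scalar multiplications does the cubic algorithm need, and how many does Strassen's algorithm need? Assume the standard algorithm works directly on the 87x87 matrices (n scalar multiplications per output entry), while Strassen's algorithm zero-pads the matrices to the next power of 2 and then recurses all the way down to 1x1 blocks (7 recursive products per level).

Matrix multiplication for 87x87 matrices:

Strassen's algorithm requires power-of-2 dimensions. Pad 87x87 to 128x128 (next power of 2).

Standard algorithm: 87^3 = 658503 multiplications
Strassen's algorithm: 7^(log2(128)) = 7^7 = 823543 multiplications
Difference: 658503 - 823543 = -165040 (Strassen uses MORE here due to padding overhead — for small or just-over-power-of-2 n, padding can outweigh the per-level savings)

Standard: 658503 multiplications (87^3). Strassen: 823543 multiplications (7^7, after padding to 128x128). Strassen reduces 8 recursive multiplications to 7 at each level.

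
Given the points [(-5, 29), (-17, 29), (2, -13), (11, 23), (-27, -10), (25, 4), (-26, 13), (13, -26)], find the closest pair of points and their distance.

Computing all pairwise distances among 8 points:

d((-5, 29), (-17, 29)) = 12.0 <-- minimum
d((-5, 29), (2, -13)) = 42.5793
d((-5, 29), (11, 23)) = 17.088
d((-5, 29), (-27, -10)) = 44.7772
d((-5, 29), (25, 4)) = 39.0512
d((-5, 29), (-26, 13)) = 26.4008
d((-5, 29), (13, -26)) = 57.8705
d((-17, 29), (2, -13)) = 46.0977
d((-17, 29), (11, 23)) = 28.6356
d((-17, 29), (-27, -10)) = 40.2616
d((-17, 29), (25, 4)) = 48.8774
d((-17, 29), (-26, 13)) = 18.3576
d((-17, 29), (13, -26)) = 62.6498
d((2, -13), (11, 23)) = 37.108
d((2, -13), (-27, -10)) = 29.1548
d((2, -13), (25, 4)) = 28.6007
d((2, -13), (-26, 13)) = 38.2099
d((2, -13), (13, -26)) = 17.0294
d((11, 23), (-27, -10)) = 50.3289
d((11, 23), (25, 4)) = 23.6008
d((11, 23), (-26, 13)) = 38.3275
d((11, 23), (13, -26)) = 49.0408
d((-27, -10), (25, 4)) = 53.8516
d((-27, -10), (-26, 13)) = 23.0217
d((-27, -10), (13, -26)) = 43.0813
d((25, 4), (-26, 13)) = 51.788
d((25, 4), (13, -26)) = 32.311
d((-26, 13), (13, -26)) = 55.1543

Closest pair: (-5, 29) and (-17, 29) with distance 12.0

The closest pair is (-5, 29) and (-17, 29) with Euclidean distance 12.0. For 8 points, brute-force pairwise comparison is shown above. For large n, the divide-and-conquer algorithm (sort by x, recurse on halves, check the dividing strip) achieves O(n log n).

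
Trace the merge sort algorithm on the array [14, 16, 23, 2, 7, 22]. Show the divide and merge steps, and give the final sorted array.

Merge sort trace:

Split: [14, 16, 23, 2, 7, 22] -> [14, 16, 23] and [2, 7, 22]
  Split: [14, 16, 23] -> [14] and [16, 23]
    Split: [16, 23] -> [16] and [23]
    Merge: [16] + [23] -> [16, 23]
  Merge: [14] + [16, 23] -> [14, 16, 23]
  Split: [2, 7, 22] -> [2] and [7, 22]
    Split: [7, 22] -> [7] and [22]
    Merge: [7] + [22] -> [7, 22]
  Merge: [2] + [7, 22] -> [2, 7, 22]
Merge: [14, 16, 23] + [2, 7, 22] -> [2, 7, 14, 16, 22, 23]

Final sorted array: [2, 7, 14, 16, 22, 23]

The merge sort proceeds by recursively splitting the array and merging sorted halves.
After all merges, the sorted array is [2, 7, 14, 16, 22, 23].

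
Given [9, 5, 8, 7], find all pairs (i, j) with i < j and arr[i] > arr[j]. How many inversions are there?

Finding inversions in [9, 5, 8, 7]:

(0, 1): arr[0]=9 > arr[1]=5
(0, 2): arr[0]=9 > arr[2]=8
(0, 3): arr[0]=9 > arr[3]=7
(2, 3): arr[2]=8 > arr[3]=7

Total inversions: 4

The array has 4 inversion(s): (0,1), (0,2), (0,3), (2,3). Each pair (i,j) satisfies i < j and arr[i] > arr[j].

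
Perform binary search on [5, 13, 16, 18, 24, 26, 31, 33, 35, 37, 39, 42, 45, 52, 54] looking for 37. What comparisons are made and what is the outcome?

Binary search for 37 in [5, 13, 16, 18, 24, 26, 31, 33, 35, 37, 39, 42, 45, 52, 54]:

lo=0, hi=14, mid=7, arr[mid]=33 -> 33 < 37, search right half
lo=8, hi=14, mid=11, arr[mid]=42 -> 42 > 37, search left half
lo=8, hi=10, mid=9, arr[mid]=37 -> Found target at index 9!

Binary search finds 37 at index 9 after 3 comparisons. The search repeatedly halves the search space by comparing with the middle element.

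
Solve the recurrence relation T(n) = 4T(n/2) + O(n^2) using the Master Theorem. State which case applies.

Master Theorem for T(n) = 4T(n/2) + O(n^2):

a = 4, b = 2, c = 2
log_b(a) = log_2(4) = 2.0000

Case 2: c = 2 = log_2(4) = 2.0000
T(n) = O(n^2 log n) = O(n^2 log n)

For T(n) = 4T(n/2) + O(n^2): log_2(4) = 2.0000. This is Case 2 of the Master Theorem (c = log_b(a), equal work at all levels), giving O(n^2 log n).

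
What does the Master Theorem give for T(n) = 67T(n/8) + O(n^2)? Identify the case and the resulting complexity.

Master Theorem for T(n) = 67T(n/8) + O(n^2):

a = 67, b = 8, c = 2
log_b(a) = log_8(67) = 2.0220

Case 1: c = 2 < log_8(67) = 2.0220
T(n) = O(n^(log_8 67))

For T(n) = 67T(n/8) + O(n^2): log_8(67) = 2.0220. This is Case 1 of the Master Theorem (c < log_b(a), work dominated by leaves), giving O(n^(log_8 67)).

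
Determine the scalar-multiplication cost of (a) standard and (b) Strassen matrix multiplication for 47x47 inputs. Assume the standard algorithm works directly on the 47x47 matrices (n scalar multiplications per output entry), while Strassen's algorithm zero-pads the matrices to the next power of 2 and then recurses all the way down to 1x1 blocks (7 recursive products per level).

Matrix multiplication for 47x47 matrices:

Strassen's algorithm requires power-of-2 dimensions. Pad 47x47 to 64x64 (next power of 2).

Standard algorithm: 47^3 = 103823 multiplications
Strassen's algorithm: 7^(log2(64)) = 7^6 = 117649 multiplications
Difference: 103823 - 117649 = -13826 (Strassen uses MORE here due to padding overhead — for small or just-over-power-of-2 n, padding can outweigh the per-level savings)

Standard: 103823 multiplications (47^3). Strassen: 117649 multiplications (7^6, after padding to 64x64). Strassen reduces 8 recursive multiplications to 7 at each level.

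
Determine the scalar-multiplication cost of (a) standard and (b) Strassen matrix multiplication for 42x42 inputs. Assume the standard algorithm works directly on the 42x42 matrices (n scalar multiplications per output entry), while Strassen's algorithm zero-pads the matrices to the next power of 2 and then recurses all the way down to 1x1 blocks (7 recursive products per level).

Matrix multiplication for 42x42 matrices:

Strassen's algorithm requires power-of-2 dimensions. Pad 42x42 to 64x64 (next power of 2).

Standard algorithm: 42^3 = 74088 multiplications
Strassen's algorithm: 7^(log2(64)) = 7^6 = 117649 multiplications
Difference: 74088 - 117649 = -43561 (Strassen uses MORE here due to padding overhead — for small or just-over-power-of-2 n, padding can outweigh the per-level savings)

Standard: 74088 multiplications (42^3). Strassen: 117649 multiplications (7^6, after padding to 64x64). Strassen reduces 8 recursive multiplications to 7 at each level.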